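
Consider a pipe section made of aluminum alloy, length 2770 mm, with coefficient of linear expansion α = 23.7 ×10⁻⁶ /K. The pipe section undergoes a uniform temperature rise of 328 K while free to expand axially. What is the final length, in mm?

ΔL = α·L₀·ΔT = 23.7×10⁻⁶ × 2770 mm × 328.0 K = 21.5 mm.
L = L₀ + ΔL = 2770 + 21.5 = 2791.5 mm.

2791.5 mm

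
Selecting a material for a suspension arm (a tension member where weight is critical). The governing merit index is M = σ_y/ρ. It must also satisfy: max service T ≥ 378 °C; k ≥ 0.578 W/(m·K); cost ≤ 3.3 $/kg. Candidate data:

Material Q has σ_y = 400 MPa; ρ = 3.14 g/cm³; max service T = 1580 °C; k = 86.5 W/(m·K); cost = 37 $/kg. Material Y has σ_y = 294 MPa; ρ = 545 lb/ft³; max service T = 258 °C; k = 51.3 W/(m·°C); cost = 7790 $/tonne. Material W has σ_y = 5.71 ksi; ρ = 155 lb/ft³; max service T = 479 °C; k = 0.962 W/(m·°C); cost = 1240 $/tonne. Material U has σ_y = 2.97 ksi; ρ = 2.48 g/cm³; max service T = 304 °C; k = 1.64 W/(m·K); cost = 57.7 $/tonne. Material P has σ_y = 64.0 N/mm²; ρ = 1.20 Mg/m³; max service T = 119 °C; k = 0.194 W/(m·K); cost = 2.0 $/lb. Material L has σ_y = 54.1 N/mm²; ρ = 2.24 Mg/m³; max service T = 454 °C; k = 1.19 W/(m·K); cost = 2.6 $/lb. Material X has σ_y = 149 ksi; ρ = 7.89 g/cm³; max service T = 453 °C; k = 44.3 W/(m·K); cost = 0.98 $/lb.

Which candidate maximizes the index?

Screen on constraints: max service T ≥ 378 °C; k ≥ 0.578 W/(m·K); cost ≤ 3.3 $/kg. Survivors: material W, material X.
Putting every candidate on a common basis:
  material W: σ_y = 39.37 MPa, ρ = 2483 kg/m³
  material X: σ_y = 1027 MPa, ρ = 7890 kg/m³
  material X: M = 130 kN·m/kg
  material W: M = 15.9 kN·m/kg
The maximum is for material X.

material X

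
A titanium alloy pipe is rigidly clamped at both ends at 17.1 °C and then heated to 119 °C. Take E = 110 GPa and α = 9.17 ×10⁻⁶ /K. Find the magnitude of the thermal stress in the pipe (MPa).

ΔT = 101.9 K. Constrained thermal stress σ = E·α·ΔT = 110.0×10³ MPa × 9.17×10⁻⁶ × 101.9 = 103 MPa (compressive).

103 MPa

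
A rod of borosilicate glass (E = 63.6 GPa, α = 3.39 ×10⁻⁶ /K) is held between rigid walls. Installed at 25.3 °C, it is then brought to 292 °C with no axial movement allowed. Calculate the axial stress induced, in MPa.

ΔT = 266.7 K. Constrained thermal stress σ = E·α·ΔT = 63.60×10³ MPa × 3.39×10⁻⁶ × 266.7 = 57.5 MPa (compressive).

57.5 MPa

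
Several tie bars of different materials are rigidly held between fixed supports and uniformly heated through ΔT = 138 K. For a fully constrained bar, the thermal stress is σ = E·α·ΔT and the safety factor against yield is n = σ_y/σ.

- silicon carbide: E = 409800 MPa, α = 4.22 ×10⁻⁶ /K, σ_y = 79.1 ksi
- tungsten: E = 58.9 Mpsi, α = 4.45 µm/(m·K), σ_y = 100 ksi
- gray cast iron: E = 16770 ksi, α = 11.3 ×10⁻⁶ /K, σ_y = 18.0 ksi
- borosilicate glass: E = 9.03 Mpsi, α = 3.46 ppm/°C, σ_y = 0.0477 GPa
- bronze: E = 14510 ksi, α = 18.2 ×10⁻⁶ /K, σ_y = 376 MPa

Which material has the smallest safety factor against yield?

gray cast iron

Converting E to GPa, α to ×10⁻⁶/K, σ_y to MPa, then σ and n for each:
  silicon carbide: E = 409.8, α = 4.22, σ_y = 545.4 → σ = 239 MPa, n = 2.29
  tungsten: E = 406.1, α = 4.45, σ_y = 689.5 → σ = 249 MPa, n = 2.76
  gray cast iron: E = 115.6, α = 11.3, σ_y = 124.1 → σ = 180 MPa, n = 0.688
  borosilicate glass: E = 62.26, α = 3.46, σ_y = 47.70 → σ = 29.7 MPa, n = 1.60
  bronze: E = 100.0, α = 18.2, σ_y = 376.0 → σ = 251 MPa, n = 1.50
The minimum is gray cast iron at n = 0.688.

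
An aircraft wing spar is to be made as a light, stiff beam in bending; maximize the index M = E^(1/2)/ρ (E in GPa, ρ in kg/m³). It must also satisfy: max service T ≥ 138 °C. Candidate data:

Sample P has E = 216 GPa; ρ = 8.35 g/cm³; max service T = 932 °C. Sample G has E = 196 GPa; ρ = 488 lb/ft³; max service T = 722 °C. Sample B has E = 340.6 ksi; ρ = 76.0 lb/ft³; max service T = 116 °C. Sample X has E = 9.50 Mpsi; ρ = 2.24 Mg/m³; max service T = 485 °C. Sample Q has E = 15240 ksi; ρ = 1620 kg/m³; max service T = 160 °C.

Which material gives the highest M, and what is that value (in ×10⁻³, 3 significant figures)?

Screen on constraints: max service T ≥ 138 °C. Survivors: sample P, sample G, sample X, sample Q.
After converting to SI:
  sample P: E = 216.0 GPa, ρ = 8350 kg/m³
  sample G: E = 196.0 GPa, ρ = 7817 kg/m³
  sample X: E = 65.50 GPa, ρ = 2240 kg/m³
  sample Q: E = 105.1 GPa, ρ = 1620 kg/m³
  sample Q: M = 6.33×10⁻³
  sample X: M = 3.61×10⁻³
  sample G: M = 1.79×10⁻³
  sample P: M = 1.76×10⁻³
Sample Q ranks first.

sample Q, M = 6.33×10⁻³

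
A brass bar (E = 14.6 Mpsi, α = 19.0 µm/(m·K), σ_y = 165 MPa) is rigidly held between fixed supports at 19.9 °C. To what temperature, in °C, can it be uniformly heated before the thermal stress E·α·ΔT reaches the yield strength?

106 °C

E = 14.6 Mpsi = 100.7 GPa.
E·α·ΔT = 165.0 MPa ⇒ ΔT = 165.0 / (100.7×10³ × 19.0×10⁻⁶) = 86.27 K.
T = 19.9 + 86.27 = 106.2 °C.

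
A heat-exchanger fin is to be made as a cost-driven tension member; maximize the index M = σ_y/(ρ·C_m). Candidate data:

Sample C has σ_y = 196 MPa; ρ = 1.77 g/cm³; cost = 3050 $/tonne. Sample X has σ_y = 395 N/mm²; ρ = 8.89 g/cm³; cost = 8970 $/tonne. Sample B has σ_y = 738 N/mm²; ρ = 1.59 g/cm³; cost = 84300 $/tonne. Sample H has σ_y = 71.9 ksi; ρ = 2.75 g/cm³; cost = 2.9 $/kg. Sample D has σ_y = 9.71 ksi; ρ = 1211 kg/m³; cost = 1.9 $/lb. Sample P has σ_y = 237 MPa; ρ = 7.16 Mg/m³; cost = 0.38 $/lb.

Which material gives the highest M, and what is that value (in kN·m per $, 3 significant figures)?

sample H, M = 62.2 kN·m per $

Putting every candidate on a common basis:
  sample C: σ_y = 196.0 MPa, ρ = 1770 kg/m³, cost = 3.050 $/kg
  sample X: σ_y = 395.0 MPa, ρ = 8890 kg/m³, cost = 8.970 $/kg
  sample B: σ_y = 738.0 MPa, ρ = 1590 kg/m³, cost = 84.30 $/kg
  sample H: σ_y = 495.7 MPa, ρ = 2750 kg/m³, cost = 2.900 $/kg
  sample D: σ_y = 66.95 MPa, ρ = 1211 kg/m³, cost = 4.189 $/kg
  sample P: σ_y = 237.0 MPa, ρ = 7160 kg/m³, cost = 0.8377 $/kg
  sample H: M = 62.2 kN·m per $
  sample P: M = 39.5 kN·m per $
  sample C: M = 36.3 kN·m per $
  sample D: M = 13.2 kN·m per $
  sample B: M = 5.51 kN·m per $
  sample X: M = 4.95 kN·m per $
Highest index: sample H.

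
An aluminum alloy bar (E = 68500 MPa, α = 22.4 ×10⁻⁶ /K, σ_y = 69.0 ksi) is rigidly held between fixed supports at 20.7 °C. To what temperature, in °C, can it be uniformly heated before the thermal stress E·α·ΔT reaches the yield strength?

331 °C

E = 68500 MPa = 68.50 GPa.
σ_y = 69.0 ksi = 475.7 MPa.
E·α·ΔT = 475.7 MPa ⇒ ΔT = 475.7 / (68.50×10³ × 22.4×10⁻⁶) = 310.0 K.
T = 20.7 + 310.0 = 330.7 °C.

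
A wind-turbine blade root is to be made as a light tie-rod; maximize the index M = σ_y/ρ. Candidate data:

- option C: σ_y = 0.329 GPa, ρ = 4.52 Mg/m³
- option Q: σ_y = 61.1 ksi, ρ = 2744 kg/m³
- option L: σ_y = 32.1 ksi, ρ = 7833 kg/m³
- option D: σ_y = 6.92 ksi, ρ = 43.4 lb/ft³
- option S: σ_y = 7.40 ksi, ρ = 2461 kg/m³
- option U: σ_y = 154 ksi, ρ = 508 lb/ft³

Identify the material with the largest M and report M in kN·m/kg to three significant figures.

option Q, M = 154 kN·m/kg

Putting every candidate on a common basis:
  option C: σ_y = 329.0 MPa, ρ = 4520 kg/m³
  option Q: σ_y = 421.3 MPa, ρ = 2744 kg/m³
  option L: σ_y = 221.3 MPa, ρ = 7833 kg/m³
  option D: σ_y = 47.71 MPa, ρ = 695.2 kg/m³
  option S: σ_y = 51.02 MPa, ρ = 2461 kg/m³
  option U: σ_y = 1062 MPa, ρ = 8137 kg/m³
  option Q: M = 154 kN·m/kg
  option U: M = 130 kN·m/kg
  option C: M = 72.8 kN·m/kg
  option D: M = 68.6 kN·m/kg
  option L: M = 28.3 kN·m/kg
  option S: M = 20.7 kN·m/kg
Option Q has the largest M.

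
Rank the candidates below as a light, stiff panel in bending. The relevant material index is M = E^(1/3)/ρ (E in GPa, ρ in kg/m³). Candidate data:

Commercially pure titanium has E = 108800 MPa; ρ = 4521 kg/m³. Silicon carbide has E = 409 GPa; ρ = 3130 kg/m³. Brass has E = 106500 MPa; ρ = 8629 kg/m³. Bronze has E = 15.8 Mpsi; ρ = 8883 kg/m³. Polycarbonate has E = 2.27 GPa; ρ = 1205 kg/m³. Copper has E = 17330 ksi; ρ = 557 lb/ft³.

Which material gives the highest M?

silicon carbide

Putting every candidate on a common basis:
  commercially pure titanium: E = 108.8 GPa, ρ = 4521 kg/m³
  silicon carbide: E = 409.0 GPa, ρ = 3130 kg/m³
  brass: E = 106.5 GPa, ρ = 8629 kg/m³
  bronze: E = 108.9 GPa, ρ = 8883 kg/m³
  polycarbonate: E = 2.270 GPa, ρ = 1205 kg/m³
  copper: E = 119.5 GPa, ρ = 8922 kg/m³
  silicon carbide: M = 2.37×10⁻³
  polycarbonate: M = 1.09×10⁻³
  commercially pure titanium: M = 1.06×10⁻³
  copper: M = 0.552×10⁻³
  brass: M = 0.549×10⁻³
  bronze: M = 0.538×10⁻³
The maximum is for silicon carbide.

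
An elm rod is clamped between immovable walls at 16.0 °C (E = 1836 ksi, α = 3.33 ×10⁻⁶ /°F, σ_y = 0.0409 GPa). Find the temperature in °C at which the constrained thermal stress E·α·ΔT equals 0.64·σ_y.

E = 1836 ksi = 12.66 GPa.
α = 3.33×10⁻⁶/°F × 9/5 = 5.99×10⁻⁶/K.
σ_y = 0.0409 GPa = 40.90 MPa.
E·α·ΔT = 26.18 MPa ⇒ ΔT = 26.18 / (12.66×10³ × 5.99×10⁻⁶) = 345.0 K.
T = 16.0 + 345.0 = 361.0 °C.

361 °C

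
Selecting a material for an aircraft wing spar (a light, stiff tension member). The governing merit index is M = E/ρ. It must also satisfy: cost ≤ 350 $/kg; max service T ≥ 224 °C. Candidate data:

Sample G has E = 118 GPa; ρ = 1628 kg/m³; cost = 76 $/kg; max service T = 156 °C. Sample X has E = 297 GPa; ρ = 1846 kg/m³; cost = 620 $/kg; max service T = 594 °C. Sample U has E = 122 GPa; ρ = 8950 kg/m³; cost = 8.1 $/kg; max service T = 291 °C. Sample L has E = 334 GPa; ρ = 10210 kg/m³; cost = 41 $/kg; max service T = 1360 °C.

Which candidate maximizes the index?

sample L

Screen on constraints: cost ≤ 350 $/kg; max service T ≥ 224 °C. Survivors: sample U, sample L.
Evaluate M for each candidate:
  sample L: M = 32.7 MN·m/kg
  sample U: M = 13.6 MN·m/kg
Sample L ranks first.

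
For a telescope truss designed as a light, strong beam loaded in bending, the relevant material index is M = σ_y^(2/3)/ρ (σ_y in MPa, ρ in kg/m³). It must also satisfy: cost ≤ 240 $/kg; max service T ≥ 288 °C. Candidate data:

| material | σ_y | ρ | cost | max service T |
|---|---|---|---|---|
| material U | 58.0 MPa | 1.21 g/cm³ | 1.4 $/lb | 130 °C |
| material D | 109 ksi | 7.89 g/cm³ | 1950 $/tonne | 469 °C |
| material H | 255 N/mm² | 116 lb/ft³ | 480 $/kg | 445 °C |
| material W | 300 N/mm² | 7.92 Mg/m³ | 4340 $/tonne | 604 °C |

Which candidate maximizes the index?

material D

Screen on constraints: cost ≤ 240 $/kg; max service T ≥ 288 °C. Survivors: material D, material W.
After converting to SI:
  material D: σ_y = 751.5 MPa, ρ = 7890 kg/m³
  material W: σ_y = 300.0 MPa, ρ = 7920 kg/m³
  material D: M = 10.5×10⁻³
  material W: M = 5.66×10⁻³
The maximum is for material D.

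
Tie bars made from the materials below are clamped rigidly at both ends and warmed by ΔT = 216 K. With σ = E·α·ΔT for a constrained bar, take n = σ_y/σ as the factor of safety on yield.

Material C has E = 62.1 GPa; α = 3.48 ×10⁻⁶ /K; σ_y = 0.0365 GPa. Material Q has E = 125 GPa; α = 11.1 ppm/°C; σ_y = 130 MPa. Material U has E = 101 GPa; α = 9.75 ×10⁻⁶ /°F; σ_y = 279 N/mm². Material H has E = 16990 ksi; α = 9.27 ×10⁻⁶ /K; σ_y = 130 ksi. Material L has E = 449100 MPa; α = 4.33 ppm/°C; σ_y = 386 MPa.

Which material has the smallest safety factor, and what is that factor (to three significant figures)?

material Q, n = 0.434

Converting E to GPa, α to ×10⁻⁶/K, σ_y to MPa, then σ and n for each:
  material C: E = 62.10, α = 3.48, σ_y = 36.50 → σ = 46.7 MPa, n = 0.782
  material Q: E = 125.0, α = 11.1, σ_y = 130.0 → σ = 300 MPa, n = 0.434
  material U: E = 101.0, α = 17.6, σ_y = 279.0 → σ = 383 MPa, n = 0.729
  material H: E = 117.1, α = 9.27, σ_y = 896.3 → σ = 235 MPa, n = 3.82
  material L: E = 449.1, α = 4.33, σ_y = 386.0 → σ = 420 MPa, n = 0.919
Material Q has the lowest safety factor, n = 0.434.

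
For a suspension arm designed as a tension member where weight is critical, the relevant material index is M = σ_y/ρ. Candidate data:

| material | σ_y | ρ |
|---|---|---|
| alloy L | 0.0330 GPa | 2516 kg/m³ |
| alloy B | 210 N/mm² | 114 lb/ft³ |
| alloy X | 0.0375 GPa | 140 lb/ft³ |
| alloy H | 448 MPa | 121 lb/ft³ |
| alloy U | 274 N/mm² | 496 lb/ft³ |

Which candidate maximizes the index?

alloy H

Convert each candidate to consistent units, then evaluate M:
  alloy L: σ_y = 33.00 MPa, ρ = 2516 kg/m³
  alloy B: σ_y = 210.0 MPa, ρ = 1826 kg/m³
  alloy X: σ_y = 37.50 MPa, ρ = 2243 kg/m³
  alloy H: σ_y = 448.0 MPa, ρ = 1938 kg/m³
  alloy U: σ_y = 274.0 MPa, ρ = 7945 kg/m³
  alloy H: M = 231 kN·m/kg
  alloy B: M = 115 kN·m/kg
  alloy U: M = 34.5 kN·m/kg
  alloy X: M = 16.7 kN·m/kg
  alloy L: M = 13.1 kN·m/kg
Alloy H has the largest M.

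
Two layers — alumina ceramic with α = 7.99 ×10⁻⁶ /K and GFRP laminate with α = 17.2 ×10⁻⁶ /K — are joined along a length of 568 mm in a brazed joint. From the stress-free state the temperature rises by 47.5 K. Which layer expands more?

GFRP laminate

α(alumina ceramic) = 7.99×10⁻⁶/K vs α(GFRP laminate) = 17.2×10⁻⁶/K.
Higher α expands more for the same ΔT: GFRP laminate.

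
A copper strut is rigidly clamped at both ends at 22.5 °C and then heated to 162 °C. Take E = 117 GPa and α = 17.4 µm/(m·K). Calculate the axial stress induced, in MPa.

ΔT = 139.5 K. Constrained thermal stress σ = E·α·ΔT = 117.0×10³ MPa × 17.4×10⁻⁶ × 139.5 = 284 MPa (compressive).

284 MPa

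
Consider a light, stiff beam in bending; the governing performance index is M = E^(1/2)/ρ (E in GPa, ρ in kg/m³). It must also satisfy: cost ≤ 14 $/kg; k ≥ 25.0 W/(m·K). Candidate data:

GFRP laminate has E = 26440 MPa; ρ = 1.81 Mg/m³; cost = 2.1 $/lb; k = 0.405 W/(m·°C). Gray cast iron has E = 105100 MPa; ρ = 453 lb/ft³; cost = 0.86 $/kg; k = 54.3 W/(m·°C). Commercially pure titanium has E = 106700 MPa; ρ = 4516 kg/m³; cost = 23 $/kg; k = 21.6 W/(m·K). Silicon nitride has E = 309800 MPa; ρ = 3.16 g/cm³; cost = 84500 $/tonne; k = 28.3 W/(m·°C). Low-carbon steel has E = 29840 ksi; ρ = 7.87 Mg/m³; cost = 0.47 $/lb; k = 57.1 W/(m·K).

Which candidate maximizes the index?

low-carbon steel

Screen on constraints: cost ≤ 14 $/kg; k ≥ 25.0 W/(m·K). Survivors: gray cast iron, low-carbon steel.
Normalizing units and computing the index:
  gray cast iron: E = 105.1 GPa, ρ = 7256 kg/m³
  low-carbon steel: E = 205.7 GPa, ρ = 7870 kg/m³
  low-carbon steel: M = 1.82×10⁻³
  gray cast iron: M = 1.41×10⁻³
Highest index: low-carbon steel.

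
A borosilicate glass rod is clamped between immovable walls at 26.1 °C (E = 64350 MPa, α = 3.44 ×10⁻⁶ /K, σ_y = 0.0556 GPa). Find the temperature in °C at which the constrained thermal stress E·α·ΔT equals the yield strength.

277 °C

E = 64350 MPa = 64.35 GPa.
σ_y = 0.0556 GPa = 55.60 MPa.
E·α·ΔT = 55.60 MPa ⇒ ΔT = 55.60 / (64.35×10³ × 3.44×10⁻⁶) = 251.2 K.
T = 26.1 + 251.2 = 277.3 °C.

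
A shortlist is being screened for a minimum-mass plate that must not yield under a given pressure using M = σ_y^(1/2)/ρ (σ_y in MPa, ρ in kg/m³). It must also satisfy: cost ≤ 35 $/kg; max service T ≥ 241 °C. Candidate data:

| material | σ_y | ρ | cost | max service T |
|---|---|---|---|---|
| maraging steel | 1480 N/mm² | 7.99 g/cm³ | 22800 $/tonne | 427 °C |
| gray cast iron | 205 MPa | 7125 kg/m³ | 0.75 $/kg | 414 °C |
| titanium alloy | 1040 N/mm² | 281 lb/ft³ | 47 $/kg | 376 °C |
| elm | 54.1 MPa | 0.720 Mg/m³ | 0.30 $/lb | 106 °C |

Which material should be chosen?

Screen on constraints: cost ≤ 35 $/kg; max service T ≥ 241 °C. Survivors: maraging steel, gray cast iron.
Convert each candidate to consistent units, then evaluate M:
  maraging steel: σ_y = 1480 MPa, ρ = 7990 kg/m³
  gray cast iron: σ_y = 205.0 MPa, ρ = 7125 kg/m³
  maraging steel: M = 4.81×10⁻³
  gray cast iron: M = 2.01×10⁻³
The maximum is for maraging steel.

maraging steel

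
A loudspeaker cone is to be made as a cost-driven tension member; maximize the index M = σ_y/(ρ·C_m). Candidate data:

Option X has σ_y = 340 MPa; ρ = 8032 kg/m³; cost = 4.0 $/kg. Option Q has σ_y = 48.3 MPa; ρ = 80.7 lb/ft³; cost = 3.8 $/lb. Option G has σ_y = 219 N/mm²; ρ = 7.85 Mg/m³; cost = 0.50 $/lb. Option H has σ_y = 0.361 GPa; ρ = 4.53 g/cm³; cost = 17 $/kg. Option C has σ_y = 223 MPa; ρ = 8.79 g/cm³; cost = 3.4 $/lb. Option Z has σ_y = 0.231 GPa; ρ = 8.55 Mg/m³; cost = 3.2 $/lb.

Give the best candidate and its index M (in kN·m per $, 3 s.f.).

In SI units:
  option X: σ_y = 340.0 MPa, ρ = 8032 kg/m³, cost = 4.000 $/kg
  option Q: σ_y = 48.30 MPa, ρ = 1293 kg/m³, cost = 8.377 $/kg
  option G: σ_y = 219.0 MPa, ρ = 7850 kg/m³, cost = 1.102 $/kg
  option H: σ_y = 361.0 MPa, ρ = 4530 kg/m³, cost = 17.00 $/kg
  option C: σ_y = 223.0 MPa, ρ = 8790 kg/m³, cost = 7.496 $/kg
  option Z: σ_y = 231.0 MPa, ρ = 8550 kg/m³, cost = 7.055 $/kg
  option G: M = 25.3 kN·m per $
  option X: M = 10.6 kN·m per $
  option H: M = 4.69 kN·m per $
  option Q: M = 4.46 kN·m per $
  option Z: M = 3.83 kN·m per $
  option C: M = 3.38 kN·m per $
Option G ranks first.

option G, M = 25.3 kN·m per $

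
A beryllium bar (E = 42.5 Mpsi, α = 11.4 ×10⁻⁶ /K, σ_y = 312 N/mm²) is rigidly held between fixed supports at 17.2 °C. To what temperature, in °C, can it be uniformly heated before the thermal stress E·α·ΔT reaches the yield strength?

111 °C

E = 42.5 Mpsi = 293.0 GPa.
σ_y = 312 N/mm² = 312.0 MPa.
E·α·ΔT = 312.0 MPa ⇒ ΔT = 312.0 / (293.0×10³ × 11.4×10⁻⁶) = 93.40 K.
T = 17.2 + 93.40 = 110.6 °C.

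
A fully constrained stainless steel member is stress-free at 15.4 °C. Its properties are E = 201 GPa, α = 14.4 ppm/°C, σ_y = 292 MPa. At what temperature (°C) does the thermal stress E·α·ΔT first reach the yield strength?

116 °C

E·α·ΔT = 292.0 MPa ⇒ ΔT = 292.0 / (201.0×10³ × 14.4×10⁻⁶) = 100.9 K.
T = 15.4 + 100.9 = 116.3 °C.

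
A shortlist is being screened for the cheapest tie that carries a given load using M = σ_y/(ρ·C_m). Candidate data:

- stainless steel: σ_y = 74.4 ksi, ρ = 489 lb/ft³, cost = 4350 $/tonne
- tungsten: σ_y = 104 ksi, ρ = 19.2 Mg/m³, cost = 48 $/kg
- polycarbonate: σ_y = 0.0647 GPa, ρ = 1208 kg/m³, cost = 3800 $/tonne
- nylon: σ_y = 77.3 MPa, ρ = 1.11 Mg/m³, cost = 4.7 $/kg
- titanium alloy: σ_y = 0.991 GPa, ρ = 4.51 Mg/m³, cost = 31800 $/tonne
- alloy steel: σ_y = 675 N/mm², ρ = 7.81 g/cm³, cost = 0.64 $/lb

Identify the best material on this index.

Putting every candidate on a common basis:
  stainless steel: σ_y = 513.0 MPa, ρ = 7833 kg/m³, cost = 4.350 $/kg
  tungsten: σ_y = 717.1 MPa, ρ = 19200 kg/m³, cost = 48.00 $/kg
  polycarbonate: σ_y = 64.70 MPa, ρ = 1208 kg/m³, cost = 3.800 $/kg
  nylon: σ_y = 77.30 MPa, ρ = 1110 kg/m³, cost = 4.700 $/kg
  titanium alloy: σ_y = 991.0 MPa, ρ = 4510 kg/m³, cost = 31.80 $/kg
  alloy steel: σ_y = 675.0 MPa, ρ = 7810 kg/m³, cost = 1.411 $/kg
  alloy steel: M = 61.3 kN·m per $
  stainless steel: M = 15.1 kN·m per $
  nylon: M = 14.8 kN·m per $
  polycarbonate: M = 14.1 kN·m per $
  titanium alloy: M = 6.91 kN·m per $
  tungsten: M = 0.778 kN·m per $
Highest index: alloy steel.

alloy steel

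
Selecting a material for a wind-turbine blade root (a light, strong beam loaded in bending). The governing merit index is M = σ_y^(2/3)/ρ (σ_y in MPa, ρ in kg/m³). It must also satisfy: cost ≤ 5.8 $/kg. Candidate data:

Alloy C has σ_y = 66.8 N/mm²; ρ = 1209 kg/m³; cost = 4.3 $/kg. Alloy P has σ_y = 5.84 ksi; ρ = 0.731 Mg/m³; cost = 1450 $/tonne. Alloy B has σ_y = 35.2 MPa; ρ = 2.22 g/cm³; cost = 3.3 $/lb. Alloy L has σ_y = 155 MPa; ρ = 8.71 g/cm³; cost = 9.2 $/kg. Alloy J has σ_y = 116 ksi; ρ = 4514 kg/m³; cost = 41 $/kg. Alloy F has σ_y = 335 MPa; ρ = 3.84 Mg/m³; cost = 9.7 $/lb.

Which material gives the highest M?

alloy P

Screen on constraints: cost ≤ 5.8 $/kg. Survivors: alloy C, alloy P.
Convert each candidate to consistent units, then evaluate M:
  alloy C: σ_y = 66.80 MPa, ρ = 1209 kg/m³
  alloy P: σ_y = 40.27 MPa, ρ = 731.0 kg/m³
  alloy P: M = 16.1×10⁻³
  alloy C: M = 13.6×10⁻³
Highest index: alloy P.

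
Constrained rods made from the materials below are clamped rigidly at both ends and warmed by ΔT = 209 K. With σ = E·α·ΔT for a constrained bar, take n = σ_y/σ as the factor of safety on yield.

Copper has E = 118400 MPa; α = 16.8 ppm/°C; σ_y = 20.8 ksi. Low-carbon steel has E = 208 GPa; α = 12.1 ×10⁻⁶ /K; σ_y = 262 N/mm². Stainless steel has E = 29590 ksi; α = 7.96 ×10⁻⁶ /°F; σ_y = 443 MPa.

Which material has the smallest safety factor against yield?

In consistent units (E in GPa, α in ×10⁻⁶/K, σ_y in MPa):
  copper: E = 118.4, α = 16.8, σ_y = 143.4 → σ = 416 MPa, n = 0.345
  low-carbon steel: E = 208.0, α = 12.1, σ_y = 262.0 → σ = 526 MPa, n = 0.498
  stainless steel: E = 204.0, α = 14.3, σ_y = 443.0 → σ = 611 MPa, n = 0.725
Smallest n: copper with n = 0.345.

copper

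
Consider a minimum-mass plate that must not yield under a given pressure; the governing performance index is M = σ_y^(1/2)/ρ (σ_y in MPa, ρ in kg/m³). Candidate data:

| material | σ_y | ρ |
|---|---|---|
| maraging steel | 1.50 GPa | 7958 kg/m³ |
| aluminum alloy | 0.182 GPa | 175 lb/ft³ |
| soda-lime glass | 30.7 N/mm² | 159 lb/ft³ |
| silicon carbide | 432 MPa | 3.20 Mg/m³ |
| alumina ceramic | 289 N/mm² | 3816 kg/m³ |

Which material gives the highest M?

silicon carbide

Normalizing units and computing the index:
  maraging steel: σ_y = 1500 MPa, ρ = 7958 kg/m³
  aluminum alloy: σ_y = 182.0 MPa, ρ = 2803 kg/m³
  soda-lime glass: σ_y = 30.70 MPa, ρ = 2547 kg/m³
  silicon carbide: σ_y = 432.0 MPa, ρ = 3200 kg/m³
  alumina ceramic: σ_y = 289.0 MPa, ρ = 3816 kg/m³
  silicon carbide: M = 6.50×10⁻³
  maraging steel: M = 4.87×10⁻³
  aluminum alloy: M = 4.81×10⁻³
  alumina ceramic: M = 4.45×10⁻³
  soda-lime glass: M = 2.18×10⁻³
Silicon carbide has the largest M.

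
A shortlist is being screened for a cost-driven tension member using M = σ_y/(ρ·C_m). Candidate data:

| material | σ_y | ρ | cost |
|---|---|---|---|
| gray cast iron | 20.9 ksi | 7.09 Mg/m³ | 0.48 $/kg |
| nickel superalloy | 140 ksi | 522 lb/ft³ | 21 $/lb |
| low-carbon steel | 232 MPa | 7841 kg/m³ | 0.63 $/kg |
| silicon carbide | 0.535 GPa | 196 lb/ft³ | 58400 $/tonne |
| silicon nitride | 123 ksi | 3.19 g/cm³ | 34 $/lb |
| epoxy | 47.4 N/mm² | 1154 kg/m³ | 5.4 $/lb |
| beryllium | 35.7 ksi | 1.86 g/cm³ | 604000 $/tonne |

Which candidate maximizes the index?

low-carbon steel

Convert each candidate to consistent units, then evaluate M:
  gray cast iron: σ_y = 144.1 MPa, ρ = 7090 kg/m³, cost = 0.4800 $/kg
  nickel superalloy: σ_y = 965.3 MPa, ρ = 8362 kg/m³, cost = 46.30 $/kg
  low-carbon steel: σ_y = 232.0 MPa, ρ = 7841 kg/m³, cost = 0.6300 $/kg
  silicon carbide: σ_y = 535.0 MPa, ρ = 3140 kg/m³, cost = 58.40 $/kg
  silicon nitride: σ_y = 848.1 MPa, ρ = 3190 kg/m³, cost = 74.96 $/kg
  epoxy: σ_y = 47.40 MPa, ρ = 1154 kg/m³, cost = 11.90 $/kg
  beryllium: σ_y = 246.1 MPa, ρ = 1860 kg/m³, cost = 604.0 $/kg
  low-carbon steel: M = 47.0 kN·m per $
  gray cast iron: M = 42.3 kN·m per $
  silicon nitride: M = 3.55 kN·m per $
  epoxy: M = 3.45 kN·m per $
  silicon carbide: M = 2.92 kN·m per $
  nickel superalloy: M = 2.49 kN·m per $
  beryllium: M = 0.219 kN·m per $
The maximum is for low-carbon steel.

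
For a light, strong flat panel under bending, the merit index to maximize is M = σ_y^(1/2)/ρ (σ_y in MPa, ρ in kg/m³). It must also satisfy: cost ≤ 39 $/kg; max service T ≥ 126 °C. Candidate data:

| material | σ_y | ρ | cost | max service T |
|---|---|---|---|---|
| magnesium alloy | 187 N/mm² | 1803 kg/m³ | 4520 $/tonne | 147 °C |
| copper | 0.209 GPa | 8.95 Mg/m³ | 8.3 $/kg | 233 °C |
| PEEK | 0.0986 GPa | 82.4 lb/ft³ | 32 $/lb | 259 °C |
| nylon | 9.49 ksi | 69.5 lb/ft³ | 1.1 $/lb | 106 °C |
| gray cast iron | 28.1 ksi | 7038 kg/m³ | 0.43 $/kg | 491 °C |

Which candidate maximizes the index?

Screen on constraints: cost ≤ 39 $/kg; max service T ≥ 126 °C. Survivors: magnesium alloy, copper, gray cast iron.
Convert each candidate to consistent units, then evaluate M:
  magnesium alloy: σ_y = 187.0 MPa, ρ = 1803 kg/m³
  copper: σ_y = 209.0 MPa, ρ = 8950 kg/m³
  gray cast iron: σ_y = 193.7 MPa, ρ = 7038 kg/m³
  magnesium alloy: M = 7.58×10⁻³
  gray cast iron: M = 1.98×10⁻³
  copper: M = 1.62×10⁻³
Magnesium alloy has the largest M.

magnesium alloy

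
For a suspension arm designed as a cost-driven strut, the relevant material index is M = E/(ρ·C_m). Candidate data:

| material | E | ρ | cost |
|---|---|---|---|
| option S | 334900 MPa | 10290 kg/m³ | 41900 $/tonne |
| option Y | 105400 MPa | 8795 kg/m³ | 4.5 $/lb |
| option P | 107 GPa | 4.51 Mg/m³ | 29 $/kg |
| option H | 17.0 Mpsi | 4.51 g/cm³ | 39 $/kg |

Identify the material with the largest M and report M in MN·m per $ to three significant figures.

Convert each candidate to consistent units, then evaluate M:
  option S: E = 334.9 GPa, ρ = 10290 kg/m³, cost = 41.90 $/kg
  option Y: E = 105.4 GPa, ρ = 8795 kg/m³, cost = 9.921 $/kg
  option P: E = 107.0 GPa, ρ = 4510 kg/m³, cost = 29.00 $/kg
  option H: E = 117.2 GPa, ρ = 4510 kg/m³, cost = 39.00 $/kg
  option Y: M = 1.21 MN·m per $
  option P: M = 0.818 MN·m per $
  option S: M = 0.777 MN·m per $
  option H: M = 0.666 MN·m per $
Option Y ranks first.

option Y, M = 1.21 MN·m per $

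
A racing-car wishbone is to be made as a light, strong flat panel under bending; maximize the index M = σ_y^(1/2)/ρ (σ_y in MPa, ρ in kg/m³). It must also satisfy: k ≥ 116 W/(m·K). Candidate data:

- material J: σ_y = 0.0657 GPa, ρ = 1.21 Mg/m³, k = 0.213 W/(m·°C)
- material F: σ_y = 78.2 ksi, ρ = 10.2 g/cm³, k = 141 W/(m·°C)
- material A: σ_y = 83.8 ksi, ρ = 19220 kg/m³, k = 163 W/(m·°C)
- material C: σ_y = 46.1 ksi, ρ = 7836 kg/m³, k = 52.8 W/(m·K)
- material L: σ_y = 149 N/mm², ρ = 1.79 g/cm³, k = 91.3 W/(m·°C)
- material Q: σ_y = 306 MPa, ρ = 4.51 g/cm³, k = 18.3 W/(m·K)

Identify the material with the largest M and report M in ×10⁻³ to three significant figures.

material F, M = 2.28×10⁻³

Screen on constraints: k ≥ 116 W/(m·K). Survivors: material F, material A.
Putting every candidate on a common basis:
  material F: σ_y = 539.2 MPa, ρ = 10200 kg/m³
  material A: σ_y = 577.8 MPa, ρ = 19220 kg/m³
  material F: M = 2.28×10⁻³
  material A: M = 1.25×10⁻³
Material F ranks first.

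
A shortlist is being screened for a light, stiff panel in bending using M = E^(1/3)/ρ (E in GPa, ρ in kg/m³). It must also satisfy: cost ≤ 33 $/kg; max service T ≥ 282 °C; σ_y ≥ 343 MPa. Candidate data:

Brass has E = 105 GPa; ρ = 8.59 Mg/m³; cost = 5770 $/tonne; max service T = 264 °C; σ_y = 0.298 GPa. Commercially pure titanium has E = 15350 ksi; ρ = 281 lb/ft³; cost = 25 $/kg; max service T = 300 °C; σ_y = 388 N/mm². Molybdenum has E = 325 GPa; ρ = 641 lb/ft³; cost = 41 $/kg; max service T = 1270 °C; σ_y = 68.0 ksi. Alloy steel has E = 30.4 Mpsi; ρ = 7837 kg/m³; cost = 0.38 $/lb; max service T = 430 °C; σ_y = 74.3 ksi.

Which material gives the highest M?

Screen on constraints: cost ≤ 33 $/kg; max service T ≥ 282 °C; σ_y ≥ 343 MPa. Survivors: commercially pure titanium, alloy steel.
After converting to SI:
  commercially pure titanium: E = 105.8 GPa, ρ = 4501 kg/m³
  alloy steel: E = 209.6 GPa, ρ = 7837 kg/m³
  commercially pure titanium: M = 1.05×10⁻³
  alloy steel: M = 0.758×10⁻³
Commercially pure titanium has the largest M.

commercially pure titanium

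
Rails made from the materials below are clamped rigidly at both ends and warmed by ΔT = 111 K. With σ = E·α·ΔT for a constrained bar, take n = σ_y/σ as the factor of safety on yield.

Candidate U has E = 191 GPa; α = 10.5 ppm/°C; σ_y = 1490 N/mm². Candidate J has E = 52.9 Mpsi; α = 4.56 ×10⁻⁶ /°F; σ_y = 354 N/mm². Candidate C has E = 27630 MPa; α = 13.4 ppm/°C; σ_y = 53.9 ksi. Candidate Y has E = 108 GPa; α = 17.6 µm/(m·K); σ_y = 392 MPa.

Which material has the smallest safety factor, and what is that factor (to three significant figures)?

Per material, after unit conversion:
  candidate U: E = 191.0, α = 10.5, σ_y = 1490 → σ = 223 MPa, n = 6.69
  candidate J: E = 364.7, α = 8.21, σ_y = 354.0 → σ = 332 MPa, n = 1.07
  candidate C: E = 27.63, α = 13.4, σ_y = 371.6 → σ = 41.1 MPa, n = 9.04
  candidate Y: E = 108.0, α = 17.6, σ_y = 392.0 → σ = 211 MPa, n = 1.86
The minimum is candidate J at n = 1.07.

candidate J, n = 1.07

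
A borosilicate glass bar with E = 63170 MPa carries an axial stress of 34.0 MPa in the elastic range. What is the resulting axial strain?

5.38×10⁻⁴

E = 63170 MPa = 63.17 GPa = 63170 MPa.
ε = σ/E = 34.0 / 63170 = 5.38×10⁻⁴.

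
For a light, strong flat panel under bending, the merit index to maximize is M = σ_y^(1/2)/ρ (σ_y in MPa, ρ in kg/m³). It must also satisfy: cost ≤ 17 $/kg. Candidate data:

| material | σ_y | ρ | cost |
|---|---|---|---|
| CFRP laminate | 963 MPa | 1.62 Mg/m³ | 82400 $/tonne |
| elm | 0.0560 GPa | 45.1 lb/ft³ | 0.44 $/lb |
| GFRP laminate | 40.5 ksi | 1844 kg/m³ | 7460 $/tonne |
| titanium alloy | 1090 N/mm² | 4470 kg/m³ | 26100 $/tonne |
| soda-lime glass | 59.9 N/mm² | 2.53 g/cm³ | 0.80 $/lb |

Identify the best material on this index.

elm

Screen on constraints: cost ≤ 17 $/kg. Survivors: elm, GFRP laminate, soda-lime glass.
Convert each candidate to consistent units, then evaluate M:
  elm: σ_y = 56.00 MPa, ρ = 722.4 kg/m³
  GFRP laminate: σ_y = 279.2 MPa, ρ = 1844 kg/m³
  soda-lime glass: σ_y = 59.90 MPa, ρ = 2530 kg/m³
  elm: M = 10.4×10⁻³
  GFRP laminate: M = 9.06×10⁻³
  soda-lime glass: M = 3.06×10⁻³
Highest index: elm.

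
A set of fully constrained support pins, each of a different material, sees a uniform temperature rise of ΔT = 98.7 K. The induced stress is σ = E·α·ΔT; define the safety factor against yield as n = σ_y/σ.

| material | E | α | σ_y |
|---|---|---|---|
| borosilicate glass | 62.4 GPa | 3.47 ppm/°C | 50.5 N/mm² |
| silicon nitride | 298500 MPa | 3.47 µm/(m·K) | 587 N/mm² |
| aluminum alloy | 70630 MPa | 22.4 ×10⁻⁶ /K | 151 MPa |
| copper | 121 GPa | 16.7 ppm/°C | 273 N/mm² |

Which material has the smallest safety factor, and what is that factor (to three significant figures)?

aluminum alloy, n = 0.967

With everything in SI (GPa, ×10⁻⁶/K, MPa):
  borosilicate glass: E = 62.40, α = 3.47, σ_y = 50.50 → σ = 21.4 MPa, n = 2.36
  silicon nitride: E = 298.5, α = 3.47, σ_y = 587.0 → σ = 102 MPa, n = 5.74
  aluminum alloy: E = 70.63, α = 22.4, σ_y = 151.0 → σ = 156 MPa, n = 0.967
  copper: E = 121.0, α = 16.7, σ_y = 273.0 → σ = 199 MPa, n = 1.37
Smallest n: aluminum alloy with n = 0.967.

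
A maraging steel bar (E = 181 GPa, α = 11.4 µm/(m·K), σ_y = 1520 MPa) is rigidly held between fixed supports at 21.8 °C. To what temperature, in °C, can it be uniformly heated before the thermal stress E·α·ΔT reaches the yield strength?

758 °C

E·α·ΔT = 1520 MPa ⇒ ΔT = 1520 / (181.0×10³ × 11.4×10⁻⁶) = 736.6 K.
T = 21.8 + 736.6 = 758.4 °C.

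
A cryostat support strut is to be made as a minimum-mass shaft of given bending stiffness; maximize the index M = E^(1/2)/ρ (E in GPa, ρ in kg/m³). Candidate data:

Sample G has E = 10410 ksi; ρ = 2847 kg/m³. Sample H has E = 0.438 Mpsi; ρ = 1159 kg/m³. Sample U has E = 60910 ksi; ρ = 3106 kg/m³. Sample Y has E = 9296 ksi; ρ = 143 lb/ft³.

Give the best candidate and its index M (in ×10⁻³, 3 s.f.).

In SI units:
  sample G: E = 71.77 GPa, ρ = 2847 kg/m³
  sample H: E = 3.020 GPa, ρ = 1159 kg/m³
  sample U: E = 420.0 GPa, ρ = 3106 kg/m³
  sample Y: E = 64.09 GPa, ρ = 2291 kg/m³
  sample U: M = 6.60×10⁻³
  sample Y: M = 3.50×10⁻³
  sample G: M = 2.98×10⁻³
  sample H: M = 1.50×10⁻³
Sample U has the largest M.

sample U, M = 6.60×10⁻³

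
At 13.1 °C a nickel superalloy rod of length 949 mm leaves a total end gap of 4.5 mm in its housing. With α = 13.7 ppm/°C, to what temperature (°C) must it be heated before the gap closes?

359 °C

α·L₀·ΔT = 4.5 mm ⇒ ΔT = 4.5 / (13.7×10⁻⁶ × 949.0) = 346.1 K.
T = 13.1 + 346.1 = 359.2 °C.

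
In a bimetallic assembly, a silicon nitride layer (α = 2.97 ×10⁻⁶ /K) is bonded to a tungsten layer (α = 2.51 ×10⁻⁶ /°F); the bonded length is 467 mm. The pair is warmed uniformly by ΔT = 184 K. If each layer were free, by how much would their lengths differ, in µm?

tungsten: α = 2.51×10⁻⁶/°F × 9/5 = 4.52×10⁻⁶/K.
Δα = |2.97 − 4.52|×10⁻⁶/K = 1.55×10⁻⁶/K.
ΔL_mismatch = Δα·L·ΔT = 1.55×10⁻⁶ × 467.0 mm × 184.0 K = 133 µm.

133 µm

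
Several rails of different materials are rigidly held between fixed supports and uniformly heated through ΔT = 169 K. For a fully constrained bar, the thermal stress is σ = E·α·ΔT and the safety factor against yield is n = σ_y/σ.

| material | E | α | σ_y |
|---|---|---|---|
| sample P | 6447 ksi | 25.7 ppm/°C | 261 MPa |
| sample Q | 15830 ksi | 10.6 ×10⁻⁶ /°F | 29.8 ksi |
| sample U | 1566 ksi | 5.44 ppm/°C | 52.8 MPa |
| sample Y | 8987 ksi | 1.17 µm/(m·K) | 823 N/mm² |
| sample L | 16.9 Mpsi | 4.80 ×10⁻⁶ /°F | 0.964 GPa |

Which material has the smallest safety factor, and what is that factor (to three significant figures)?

Converting E to GPa, α to ×10⁻⁶/K, σ_y to MPa, then σ and n for each:
  sample P: E = 44.45, α = 25.7, σ_y = 261.0 → σ = 193 MPa, n = 1.35
  sample Q: E = 109.1, α = 19.1, σ_y = 205.5 → σ = 352 MPa, n = 0.584
  sample U: E = 10.80, α = 5.44, σ_y = 52.80 → σ = 9.93 MPa, n = 5.32
  sample Y: E = 61.96, α = 1.17, σ_y = 823.0 → σ = 12.3 MPa, n = 67.2
  sample L: E = 116.5, α = 8.64, σ_y = 964.0 → σ = 170 MPa, n = 5.67
Sample Q has the lowest safety factor, n = 0.584.

sample Q, n = 0.584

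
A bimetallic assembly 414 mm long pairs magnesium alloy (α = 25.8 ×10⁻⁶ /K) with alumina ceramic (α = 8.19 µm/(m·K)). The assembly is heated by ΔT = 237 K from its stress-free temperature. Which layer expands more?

magnesium alloy

α(magnesium alloy) = 25.8×10⁻⁶/K vs α(alumina ceramic) = 8.19×10⁻⁶/K.
Higher α expands more for the same ΔT: magnesium alloy.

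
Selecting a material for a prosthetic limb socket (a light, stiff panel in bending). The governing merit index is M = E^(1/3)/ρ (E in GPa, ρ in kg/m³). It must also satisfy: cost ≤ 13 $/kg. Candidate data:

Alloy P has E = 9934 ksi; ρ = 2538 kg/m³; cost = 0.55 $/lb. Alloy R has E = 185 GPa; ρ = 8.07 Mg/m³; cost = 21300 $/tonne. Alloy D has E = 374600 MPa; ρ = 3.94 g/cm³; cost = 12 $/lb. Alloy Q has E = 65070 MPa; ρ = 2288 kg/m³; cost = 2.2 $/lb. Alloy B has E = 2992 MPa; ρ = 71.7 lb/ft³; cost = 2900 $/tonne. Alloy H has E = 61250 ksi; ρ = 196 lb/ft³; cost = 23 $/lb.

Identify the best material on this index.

alloy Q

Screen on constraints: cost ≤ 13 $/kg. Survivors: alloy P, alloy Q, alloy B.
Normalizing units and computing the index:
  alloy P: E = 68.49 GPa, ρ = 2538 kg/m³
  alloy Q: E = 65.07 GPa, ρ = 2288 kg/m³
  alloy B: E = 2.992 GPa, ρ = 1149 kg/m³
  alloy Q: M = 1.76×10⁻³
  alloy P: M = 1.61×10⁻³
  alloy B: M = 1.25×10⁻³
Alloy Q ranks first.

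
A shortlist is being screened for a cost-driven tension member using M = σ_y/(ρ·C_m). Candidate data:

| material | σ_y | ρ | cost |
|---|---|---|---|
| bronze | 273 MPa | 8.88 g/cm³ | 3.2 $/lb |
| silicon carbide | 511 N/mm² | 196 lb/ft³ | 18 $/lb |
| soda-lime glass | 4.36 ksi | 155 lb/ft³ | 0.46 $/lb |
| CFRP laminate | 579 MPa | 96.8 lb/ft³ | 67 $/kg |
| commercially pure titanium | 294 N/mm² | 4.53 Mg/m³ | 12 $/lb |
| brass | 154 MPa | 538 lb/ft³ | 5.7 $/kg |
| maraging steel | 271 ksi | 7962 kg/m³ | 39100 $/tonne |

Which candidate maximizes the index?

After converting to SI:
  bronze: σ_y = 273.0 MPa, ρ = 8880 kg/m³, cost = 7.055 $/kg
  silicon carbide: σ_y = 511.0 MPa, ρ = 3140 kg/m³, cost = 39.68 $/kg
  soda-lime glass: σ_y = 30.06 MPa, ρ = 2483 kg/m³, cost = 1.014 $/kg
  CFRP laminate: σ_y = 579.0 MPa, ρ = 1551 kg/m³, cost = 67.00 $/kg
  commercially pure titanium: σ_y = 294.0 MPa, ρ = 4530 kg/m³, cost = 26.46 $/kg
  brass: σ_y = 154.0 MPa, ρ = 8618 kg/m³, cost = 5.700 $/kg
  maraging steel: σ_y = 1868 MPa, ρ = 7962 kg/m³, cost = 39.10 $/kg
  soda-lime glass: M = 11.9 kN·m per $
  maraging steel: M = 6.00 kN·m per $
  CFRP laminate: M = 5.57 kN·m per $
  bronze: M = 4.36 kN·m per $
  silicon carbide: M = 4.10 kN·m per $
  brass: M = 3.14 kN·m per $
  commercially pure titanium: M = 2.45 kN·m per $
Soda-lime glass has the largest M.

soda-lime glass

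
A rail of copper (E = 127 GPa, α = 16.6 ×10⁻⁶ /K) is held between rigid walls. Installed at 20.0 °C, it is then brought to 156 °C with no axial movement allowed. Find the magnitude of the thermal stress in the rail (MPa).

287 MPa

ΔT = 136.0 K. Constrained thermal stress σ = E·α·ΔT = 127.0×10³ MPa × 16.6×10⁻⁶ × 136.0 = 287 MPa (compressive).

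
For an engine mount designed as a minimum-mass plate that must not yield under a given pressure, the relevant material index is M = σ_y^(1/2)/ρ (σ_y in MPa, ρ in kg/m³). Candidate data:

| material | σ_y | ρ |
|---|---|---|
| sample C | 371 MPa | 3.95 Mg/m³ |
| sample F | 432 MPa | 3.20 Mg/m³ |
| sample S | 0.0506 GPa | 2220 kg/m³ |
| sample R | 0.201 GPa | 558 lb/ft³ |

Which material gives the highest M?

Putting every candidate on a common basis:
  sample C: σ_y = 371.0 MPa, ρ = 3950 kg/m³
  sample F: σ_y = 432.0 MPa, ρ = 3200 kg/m³
  sample S: σ_y = 50.60 MPa, ρ = 2220 kg/m³
  sample R: σ_y = 201.0 MPa, ρ = 8938 kg/m³
  sample F: M = 6.50×10⁻³
  sample C: M = 4.88×10⁻³
  sample S: M = 3.20×10⁻³
  sample R: M = 1.59×10⁻³
The maximum is for sample F.

sample F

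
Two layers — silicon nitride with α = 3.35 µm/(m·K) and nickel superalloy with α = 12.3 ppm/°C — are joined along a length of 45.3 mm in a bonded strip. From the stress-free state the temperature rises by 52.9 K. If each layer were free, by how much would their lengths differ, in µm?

21.4 µm

Δα = |3.35 − 12.3|×10⁻⁶/K = 8.95×10⁻⁶/K.
ΔL_mismatch = Δα·L·ΔT = 8.95×10⁻⁶ × 45.3 mm × 52.9 K = 21.4 µm.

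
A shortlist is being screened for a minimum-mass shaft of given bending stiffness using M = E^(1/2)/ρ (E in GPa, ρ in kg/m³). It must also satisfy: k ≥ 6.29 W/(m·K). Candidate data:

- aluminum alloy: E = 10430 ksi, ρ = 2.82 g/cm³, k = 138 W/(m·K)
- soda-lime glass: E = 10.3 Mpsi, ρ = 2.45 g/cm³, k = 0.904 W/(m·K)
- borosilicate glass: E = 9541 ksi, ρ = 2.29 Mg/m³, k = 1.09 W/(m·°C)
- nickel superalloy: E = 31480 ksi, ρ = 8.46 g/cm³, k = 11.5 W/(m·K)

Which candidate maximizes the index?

Screen on constraints: k ≥ 6.29 W/(m·K). Survivors: aluminum alloy, nickel superalloy.
Normalizing units and computing the index:
  aluminum alloy: E = 71.91 GPa, ρ = 2820 kg/m³
  nickel superalloy: E = 217.0 GPa, ρ = 8460 kg/m³
  aluminum alloy: M = 3.01×10⁻³
  nickel superalloy: M = 1.74×10⁻³
Aluminum alloy ranks first.

aluminum alloy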